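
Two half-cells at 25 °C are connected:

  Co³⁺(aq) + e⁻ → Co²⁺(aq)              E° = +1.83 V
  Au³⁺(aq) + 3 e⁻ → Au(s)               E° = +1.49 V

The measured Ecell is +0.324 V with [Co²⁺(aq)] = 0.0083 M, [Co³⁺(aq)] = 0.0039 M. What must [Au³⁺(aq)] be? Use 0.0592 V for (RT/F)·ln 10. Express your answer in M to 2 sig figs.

0.67 M

The Co³⁺/Co²⁺ couple has the larger reduction potential, so it is the cathode: E°cell = +1.83 − (+1.49) = +0.34 V and n = 3.
Since E = E° − (0.0592/n)·log Q, log Q = n(E° − E)/0.0592 = 0.811.
The balanced reaction is 3 Co³⁺(aq) + Au(s) → 3 Co²⁺(aq) + Au³⁺(aq), so Q = ([Co²⁺(aq)]^3·[Au³⁺(aq)]) / [Co³⁺(aq)]^3.
Isolating [Au³⁺(aq)] in Q = 10^{0.811} yields log [Au³⁺(aq)] = −0.173, i.e. 0.67 M.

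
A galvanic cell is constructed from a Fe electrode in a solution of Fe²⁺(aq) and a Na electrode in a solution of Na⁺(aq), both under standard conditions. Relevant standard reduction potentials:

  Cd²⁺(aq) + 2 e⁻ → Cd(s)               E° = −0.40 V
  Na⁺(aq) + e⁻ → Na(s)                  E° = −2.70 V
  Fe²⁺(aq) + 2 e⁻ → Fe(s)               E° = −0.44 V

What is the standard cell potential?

The Fe²⁺/Fe couple has the higher E°, so Fe ion is reduced (cathode) and Na is oxidized (anode).
E°cell = E°(cathode) − E°(anode) = −0.44 − (−2.70) = +2.26 V.

+2.26 V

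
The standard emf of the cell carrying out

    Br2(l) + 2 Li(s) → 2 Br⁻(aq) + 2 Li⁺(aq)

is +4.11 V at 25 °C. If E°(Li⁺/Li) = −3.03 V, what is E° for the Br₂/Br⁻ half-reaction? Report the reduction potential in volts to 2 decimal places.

In the reaction as written the Br₂/Br⁻ couple is reduced (cathode) and Li⁺/Li is oxidized (anode), so E°cell = E°(Br₂/Br⁻) − E°(Li⁺/Li).
E°(Br₂/Br⁻) = E°cell + E°(anode) = +4.11 + (−3.03) = +1.08 V.

+1.08 V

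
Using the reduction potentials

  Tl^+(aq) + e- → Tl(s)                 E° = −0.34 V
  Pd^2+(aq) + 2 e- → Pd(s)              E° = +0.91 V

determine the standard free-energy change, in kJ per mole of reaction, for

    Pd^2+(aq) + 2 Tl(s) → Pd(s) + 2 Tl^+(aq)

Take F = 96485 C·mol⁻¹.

−241 kJ/mol

In the reaction as written Pd^2+(aq) is reduced, so the Pd²⁺/Pd couple is the cathode and Tl⁺/Tl is the anode.
E°cell = +0.91 − (−0.34) = +1.25 V; balancing electrons gives n = 2.
ΔG° = −nFE°cell = −(2)(96485)(+1.25) J/mol = −241 kJ/mol.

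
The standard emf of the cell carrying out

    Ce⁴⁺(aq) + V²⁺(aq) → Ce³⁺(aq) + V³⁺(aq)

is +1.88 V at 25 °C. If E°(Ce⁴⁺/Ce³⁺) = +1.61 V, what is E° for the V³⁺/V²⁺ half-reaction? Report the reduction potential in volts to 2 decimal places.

−0.27 V

In the reaction as written the Ce⁴⁺/Ce³⁺ couple is reduced (cathode) and V³⁺/V²⁺ is oxidized (anode), so E°cell = E°(Ce⁴⁺/Ce³⁺) − E°(V³⁺/V²⁺).
E°(V³⁺/V²⁺) = E°(cathode) − E°cell = +1.61 − (+1.88) = −0.27 V.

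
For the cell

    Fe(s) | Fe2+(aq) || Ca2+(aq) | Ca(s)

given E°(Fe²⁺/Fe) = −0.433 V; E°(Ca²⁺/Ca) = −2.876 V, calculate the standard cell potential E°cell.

−2.443 V

By convention the left-hand electrode in cell notation is the anode (oxidation) and the right-hand electrode is the cathode (reduction).
E°cell = E°(right) − E°(left) = −2.876 − (−0.433) = −2.443 V.
The negative sign shows that, as written, the cell would require an external voltage to drive the reaction.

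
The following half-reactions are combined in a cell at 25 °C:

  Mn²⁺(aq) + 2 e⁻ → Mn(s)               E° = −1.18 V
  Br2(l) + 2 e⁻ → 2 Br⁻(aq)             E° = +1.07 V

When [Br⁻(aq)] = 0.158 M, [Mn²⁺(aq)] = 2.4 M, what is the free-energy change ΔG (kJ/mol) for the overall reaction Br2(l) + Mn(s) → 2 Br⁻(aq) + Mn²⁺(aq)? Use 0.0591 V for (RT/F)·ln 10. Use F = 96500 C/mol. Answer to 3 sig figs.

The standard cell potential is +1.07 − (−1.18) = +2.25 V, with n = 2 electrons in the balanced equation.
Here Q = [Br⁻(aq)]^2·[Mn²⁺(aq)] = 0.0599 (log Q = −1.222), giving E = +2.25 − (0.0591/2)·(−1.222) = +2.2861 V.
ΔG = −nFE = −(2)(96500)(+2.2861) J/mol = −441 kJ/mol.

−441 kJ/mol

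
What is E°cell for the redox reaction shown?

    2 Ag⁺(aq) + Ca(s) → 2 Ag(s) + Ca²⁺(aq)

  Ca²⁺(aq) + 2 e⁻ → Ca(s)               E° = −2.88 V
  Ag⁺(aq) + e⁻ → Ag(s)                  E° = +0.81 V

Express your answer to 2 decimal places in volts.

+3.69 V

In the reaction as written, Ag⁺(aq) is reduced (cathode) and Ca²⁺(aq) is produced by oxidation at the anode.
E°cell = E°(cathode) − E°(anode) = +0.81 − (−2.88) = +3.69 V.
The positive value indicates the reaction is spontaneous as written.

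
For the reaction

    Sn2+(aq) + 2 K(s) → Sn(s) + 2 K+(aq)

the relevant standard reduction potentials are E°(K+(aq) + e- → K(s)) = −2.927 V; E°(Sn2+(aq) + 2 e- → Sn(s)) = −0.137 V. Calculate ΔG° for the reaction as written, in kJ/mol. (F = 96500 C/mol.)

In the reaction as written Sn2+(aq) is reduced, so the Sn²⁺/Sn couple is the cathode and K⁺/K is the anode.
E°cell = −0.137 − (−2.927) = +2.790 V; balancing electrons gives n = 2.
ΔG° = −nFE°cell = −(2)(96500)(+2.790) J/mol = −538 kJ/mol.

−538 kJ/mol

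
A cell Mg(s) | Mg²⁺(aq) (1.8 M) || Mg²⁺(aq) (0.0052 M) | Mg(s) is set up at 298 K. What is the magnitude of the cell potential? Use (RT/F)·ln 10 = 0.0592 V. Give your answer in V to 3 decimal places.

For a concentration cell E°cell = 0, since both electrodes use the same couple.
The compartment with the higher Mg²⁺(aq) concentration (1.8 M) acts as the cathode; ions are reduced there and produced at the dilute (0.0052 M) anode.
With n = 2, Ecell = −(0.0592/2)·log([dilute]/[conc]) = −(0.0592/2)·log(0.0052/1.8) = +0.075 V.

0.075 V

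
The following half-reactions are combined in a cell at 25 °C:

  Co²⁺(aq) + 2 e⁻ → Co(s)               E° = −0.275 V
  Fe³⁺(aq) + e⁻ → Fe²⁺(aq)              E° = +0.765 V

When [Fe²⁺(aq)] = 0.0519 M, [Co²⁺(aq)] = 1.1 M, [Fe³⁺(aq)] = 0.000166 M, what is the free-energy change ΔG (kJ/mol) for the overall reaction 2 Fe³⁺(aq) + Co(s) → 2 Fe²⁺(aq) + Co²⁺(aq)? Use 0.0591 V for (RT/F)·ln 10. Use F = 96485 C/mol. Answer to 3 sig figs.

−172 kJ/mol

With Fe³⁺/Fe²⁺ reduced at the cathode, E°cell = +0.765 − (−0.275) = +1.040 V and n = 2.
Q = ([Fe²⁺(aq)]^2·[Co²⁺(aq)]) / [Fe³⁺(aq)]^2 = 1.08×10^5, so log Q = 5.032 and E = +1.040 − (0.0591/2)(5.032) = +0.8913 V.
ΔG = −nFE = −(2)(96485)(+0.8913) J/mol = −172 kJ/mol.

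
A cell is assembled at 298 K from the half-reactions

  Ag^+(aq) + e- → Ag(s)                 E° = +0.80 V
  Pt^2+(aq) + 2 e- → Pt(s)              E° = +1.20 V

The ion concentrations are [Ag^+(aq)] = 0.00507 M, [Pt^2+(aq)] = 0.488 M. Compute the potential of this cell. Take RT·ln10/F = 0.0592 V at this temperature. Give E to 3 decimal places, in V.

Pt²⁺/Pt is reduced (cathode, E° = +1.20 V) and Ag⁺/Ag is oxidized (anode).
E°cell = +1.20 − (+0.80) = +0.40 V, with n = 2 electrons transferred.
The balanced reaction is Pt^2+(aq) + 2 Ag(s) → Pt(s) + 2 Ag^+(aq), so Q = [Ag^+(aq)]^2 / [Pt^2+(aq)] = 5.27×10^−5 and log Q = −4.278.
By the Nernst equation, E = +0.40 − (0.0592/2)·(−4.278) = +0.527 V.

+0.527 V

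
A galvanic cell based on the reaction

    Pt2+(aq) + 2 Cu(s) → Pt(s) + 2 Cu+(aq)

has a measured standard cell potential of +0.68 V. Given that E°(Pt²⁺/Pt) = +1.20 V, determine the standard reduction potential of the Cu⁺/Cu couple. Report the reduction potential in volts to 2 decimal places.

+0.52 V

In the reaction as written the Pt²⁺/Pt couple is reduced (cathode) and Cu⁺/Cu is oxidized (anode), so E°cell = E°(Pt²⁺/Pt) − E°(Cu⁺/Cu).
E°(Cu⁺/Cu) = E°(cathode) − E°cell = +1.20 − (+0.68) = +0.52 V.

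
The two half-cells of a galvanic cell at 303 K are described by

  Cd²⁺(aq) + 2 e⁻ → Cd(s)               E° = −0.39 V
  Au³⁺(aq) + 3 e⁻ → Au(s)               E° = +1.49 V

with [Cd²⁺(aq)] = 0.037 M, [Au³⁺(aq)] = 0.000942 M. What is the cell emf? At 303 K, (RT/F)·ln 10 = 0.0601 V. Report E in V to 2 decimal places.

Since E°(Au³⁺/Au) > E°(Cd²⁺/Cd), Au³⁺/Au serves as the cathode.
The standard potential is +1.49 − (−0.39) = +1.88 V and the balanced reaction transfers n = 6 electrons.
The balanced reaction is 2 Au³⁺(aq) + 3 Cd(s) → 2 Au(s) + 3 Cd²⁺(aq), so Q = [Cd²⁺(aq)]^3 / [Au³⁺(aq)]^2 = 57.1 and log Q = 1.757.
E = E° − (0.0601/n)·log Q = +1.88 − (0.0601/6)(1.757) = +1.86 V.

+1.86 V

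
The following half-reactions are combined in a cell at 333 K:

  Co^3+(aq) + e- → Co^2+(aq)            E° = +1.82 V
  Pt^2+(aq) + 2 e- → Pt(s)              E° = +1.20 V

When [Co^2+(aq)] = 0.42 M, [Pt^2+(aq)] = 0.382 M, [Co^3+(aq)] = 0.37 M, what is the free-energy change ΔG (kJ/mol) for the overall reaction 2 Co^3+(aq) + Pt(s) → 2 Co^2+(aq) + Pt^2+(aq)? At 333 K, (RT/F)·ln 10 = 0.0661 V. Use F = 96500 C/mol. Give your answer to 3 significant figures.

−122 kJ/mol

The standard cell potential is +1.82 − (+1.20) = +0.62 V, with n = 2 electrons in the balanced equation.
Here Q = ([Co^2+(aq)]^2·[Pt^2+(aq)]) / [Co^3+(aq)]^2 = 0.492 (log Q = −0.308), giving E = +0.62 − (0.0661/2)·(−0.308) = +0.6302 V.
ΔG = −nFE = −(2)(96500)(+0.6302) J/mol = −122 kJ/mol.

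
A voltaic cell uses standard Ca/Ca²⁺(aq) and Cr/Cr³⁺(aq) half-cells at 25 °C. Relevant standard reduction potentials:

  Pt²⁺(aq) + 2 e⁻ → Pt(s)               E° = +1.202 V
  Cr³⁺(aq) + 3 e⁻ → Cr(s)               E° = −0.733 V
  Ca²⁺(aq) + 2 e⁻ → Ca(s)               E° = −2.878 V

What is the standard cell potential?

The Cr³⁺/Cr couple has the higher E°, so Cr ion is reduced (cathode) and Ca is oxidized (anode).
E°cell = E°(cathode) − E°(anode) = −0.733 − (−2.878) = +2.145 V.

+2.145 V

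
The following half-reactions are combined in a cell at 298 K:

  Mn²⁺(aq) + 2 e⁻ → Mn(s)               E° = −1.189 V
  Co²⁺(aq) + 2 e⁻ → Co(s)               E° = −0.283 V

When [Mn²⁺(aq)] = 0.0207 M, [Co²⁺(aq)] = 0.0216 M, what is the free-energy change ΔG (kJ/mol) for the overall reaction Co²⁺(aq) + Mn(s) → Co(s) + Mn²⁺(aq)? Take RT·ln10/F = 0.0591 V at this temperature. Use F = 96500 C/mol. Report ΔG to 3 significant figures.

The standard cell potential is −0.283 − (−1.189) = +0.906 V, with n = 2 electrons in the balanced equation.
The reaction quotient is [Mn²⁺(aq)] / [Co²⁺(aq)] = 0.958; by Nernst, E = +0.906 − (0.0591/2)(−0.018) = +0.9065 V.
Then ΔG = −nFE = −2 × 96500 × +0.9065 J/mol = −175 kJ/mol.

−175 kJ/mol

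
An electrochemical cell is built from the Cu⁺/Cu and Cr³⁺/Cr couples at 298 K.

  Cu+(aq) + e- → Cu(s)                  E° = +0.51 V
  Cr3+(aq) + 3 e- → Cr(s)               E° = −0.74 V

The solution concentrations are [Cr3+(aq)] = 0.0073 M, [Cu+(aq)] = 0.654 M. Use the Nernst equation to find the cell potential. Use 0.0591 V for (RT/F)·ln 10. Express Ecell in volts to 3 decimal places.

+1.281 V

Since E°(Cu⁺/Cu) > E°(Cr³⁺/Cr), Cu⁺/Cu serves as the cathode.
E°cell = +0.51 − (−0.74) = +1.25 V, with n = 3 electrons transferred.
The balanced reaction is 3 Cu+(aq) + Cr(s) → 3 Cu(s) + Cr3+(aq), so Q = [Cr3+(aq)] / [Cu+(aq)]^3 = 0.0261 and log Q = −1.583.
Applying E = E° − (RT ln10/nF)·log Q gives +1.25 − (0.0591/3)(−1.583) = +1.281 V.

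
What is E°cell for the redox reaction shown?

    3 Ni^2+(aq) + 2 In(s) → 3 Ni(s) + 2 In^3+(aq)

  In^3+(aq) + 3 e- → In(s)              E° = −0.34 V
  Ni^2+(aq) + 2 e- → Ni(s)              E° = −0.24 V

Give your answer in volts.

Ni^2+(aq) gains electrons, so the Ni²⁺/Ni couple is the cathode; the In³⁺/In couple is the anode.
E°cell = E°(cathode) − E°(anode) = −0.24 − (−0.34) = +0.10 V.
The positive value indicates the reaction is spontaneous as written.

+0.10 V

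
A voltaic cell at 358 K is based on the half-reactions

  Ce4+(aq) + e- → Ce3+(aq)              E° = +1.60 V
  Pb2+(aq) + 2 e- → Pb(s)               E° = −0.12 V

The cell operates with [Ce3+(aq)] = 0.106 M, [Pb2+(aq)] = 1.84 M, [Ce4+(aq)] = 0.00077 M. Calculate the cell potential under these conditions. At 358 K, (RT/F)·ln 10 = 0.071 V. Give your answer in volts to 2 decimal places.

Ce⁴⁺/Ce³⁺ is reduced (cathode, E° = +1.60 V) and Pb²⁺/Pb is oxidized (anode).
The standard potential is +1.60 − (−0.12) = +1.72 V and the balanced reaction transfers n = 2 electrons.
For the overall reaction 2 Ce4+(aq) + Pb(s) → 2 Ce3+(aq) + Pb2+(aq), Q = ([Ce3+(aq)]^2·[Pb2+(aq)]) / [Ce4+(aq)]^2 = 3.49×10^4, giving log Q = 4.542.
By the Nernst equation, E = +1.72 − (0.071/2)·(4.542) = +1.56 V.

+1.56 V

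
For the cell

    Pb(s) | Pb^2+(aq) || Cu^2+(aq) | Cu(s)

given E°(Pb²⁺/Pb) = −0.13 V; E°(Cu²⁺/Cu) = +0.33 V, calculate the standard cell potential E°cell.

+0.46 V

By convention the left-hand electrode in cell notation is the anode (oxidation) and the right-hand electrode is the cathode (reduction).
E°cell = E°(right) − E°(left) = +0.33 − (−0.13) = +0.46 V.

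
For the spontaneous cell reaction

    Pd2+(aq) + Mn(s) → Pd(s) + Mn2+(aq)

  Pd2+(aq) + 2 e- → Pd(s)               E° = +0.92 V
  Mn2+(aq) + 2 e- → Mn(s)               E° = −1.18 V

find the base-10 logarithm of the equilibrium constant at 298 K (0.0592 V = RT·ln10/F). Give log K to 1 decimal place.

The Pd²⁺/Pd couple is reduced (cathode); E°cell = +0.92 − (−1.18) = +2.10 V with n = 2.
At equilibrium E = 0, so log K = nE°cell / 0.0592 = (2)(+2.10) / 0.0592 = 70.9.

log K = 70.9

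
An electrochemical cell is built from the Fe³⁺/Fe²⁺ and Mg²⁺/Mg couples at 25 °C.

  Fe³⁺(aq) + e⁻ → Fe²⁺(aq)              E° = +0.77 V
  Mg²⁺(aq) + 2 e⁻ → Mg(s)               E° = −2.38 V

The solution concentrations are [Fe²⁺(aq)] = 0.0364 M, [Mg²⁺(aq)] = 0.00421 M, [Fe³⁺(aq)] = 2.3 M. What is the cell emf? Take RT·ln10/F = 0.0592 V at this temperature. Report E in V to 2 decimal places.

The Fe³⁺/Fe²⁺ couple has the more positive E°, so it is the cathode; Mg²⁺/Mg is the anode.
E°cell = +0.77 − (−2.38) = +3.15 V, with n = 2 electrons transferred.
Balancing gives 2 Fe³⁺(aq) + Mg(s) → 2 Fe²⁺(aq) + Mg²⁺(aq); hence Q = ([Fe²⁺(aq)]^2·[Mg²⁺(aq)]) / [Fe³⁺(aq)]^2 = 1.05×10^−6 (log Q = −5.977).
By the Nernst equation, E = +3.15 − (0.0592/2)·(−5.977) = +3.33 V.

+3.33 V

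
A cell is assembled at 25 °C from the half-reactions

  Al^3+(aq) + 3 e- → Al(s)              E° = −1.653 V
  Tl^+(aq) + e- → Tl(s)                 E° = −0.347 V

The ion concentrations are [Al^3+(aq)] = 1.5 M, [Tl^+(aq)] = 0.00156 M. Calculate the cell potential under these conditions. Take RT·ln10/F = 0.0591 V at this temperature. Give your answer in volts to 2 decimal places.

Since E°(Tl⁺/Tl) > E°(Al³⁺/Al), Tl⁺/Tl serves as the cathode.
E°cell = E°cat − E°an = −0.347 − (−1.653) = +1.306 V; n = 3.
For the overall reaction 3 Tl^+(aq) + Al(s) → 3 Tl(s) + Al^3+(aq), Q = [Al^3+(aq)] / [Tl^+(aq)]^3 = 3.95×10^8, giving log Q = 8.597.
By the Nernst equation, E = +1.306 − (0.0591/3)·(8.597) = +1.14 V.

+1.14 V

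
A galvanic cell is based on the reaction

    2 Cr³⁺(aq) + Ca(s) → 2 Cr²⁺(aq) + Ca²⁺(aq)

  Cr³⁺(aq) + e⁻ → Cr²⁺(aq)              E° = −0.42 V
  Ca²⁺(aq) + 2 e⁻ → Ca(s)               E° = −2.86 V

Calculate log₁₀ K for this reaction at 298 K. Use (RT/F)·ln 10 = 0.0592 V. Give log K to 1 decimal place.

The Cr³⁺/Cr²⁺ couple is reduced (cathode); E°cell = −0.42 − (−2.86) = +2.44 V with n = 2.
At equilibrium E = 0, so log K = nE°cell / 0.0592 = (2)(+2.44) / 0.0592 = 82.4.

log K = 82.4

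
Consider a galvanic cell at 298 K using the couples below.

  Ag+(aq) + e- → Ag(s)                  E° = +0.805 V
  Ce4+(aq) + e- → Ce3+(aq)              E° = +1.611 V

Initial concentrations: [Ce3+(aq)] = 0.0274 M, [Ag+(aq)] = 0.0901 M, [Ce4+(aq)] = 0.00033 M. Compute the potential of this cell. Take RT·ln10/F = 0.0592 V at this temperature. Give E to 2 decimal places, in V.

Since E°(Ce⁴⁺/Ce³⁺) > E°(Ag⁺/Ag), Ce⁴⁺/Ce³⁺ serves as the cathode.
E°cell = +1.611 − (+0.805) = +0.806 V, with n = 1 electron transferred.
The balanced reaction is Ce4+(aq) + Ag(s) → Ce3+(aq) + Ag+(aq), so Q = ([Ce3+(aq)]·[Ag+(aq)]) / [Ce4+(aq)] = 7.48 and log Q = 0.874.
Applying E = E° − (RT ln10/nF)·log Q gives +0.806 − (0.0592/1)(0.874) = +0.75 V.

+0.75 V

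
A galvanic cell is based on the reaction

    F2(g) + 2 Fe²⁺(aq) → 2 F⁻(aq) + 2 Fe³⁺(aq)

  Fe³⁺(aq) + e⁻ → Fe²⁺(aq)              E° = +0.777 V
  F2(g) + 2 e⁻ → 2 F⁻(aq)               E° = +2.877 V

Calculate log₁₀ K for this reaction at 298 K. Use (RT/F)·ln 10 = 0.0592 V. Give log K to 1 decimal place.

log K = 70.9

The F₂/F⁻ couple is reduced (cathode); E°cell = +2.877 − (+0.777) = +2.100 V with n = 2.
At equilibrium E = 0, so log K = nE°cell / 0.0592 = (2)(+2.100) / 0.0592 = 70.9.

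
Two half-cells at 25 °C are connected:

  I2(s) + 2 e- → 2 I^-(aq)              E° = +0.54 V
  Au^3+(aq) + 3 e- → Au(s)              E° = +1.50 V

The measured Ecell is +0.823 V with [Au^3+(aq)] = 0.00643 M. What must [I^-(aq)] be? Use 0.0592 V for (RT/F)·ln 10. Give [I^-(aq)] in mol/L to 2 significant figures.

0.026 M

The Au³⁺/Au couple has the larger reduction potential, so it is the cathode: E°cell = +1.50 − (+0.54) = +0.96 V and n = 6.
Since E = E° − (0.0592/n)·log Q, log Q = n(E° − E)/0.0592 = 13.885.
The balanced reaction is 2 Au^3+(aq) + 6 I^-(aq) → 2 Au(s) + 3 I2(s), so Q = 1 / ([Au^3+(aq)]^2·[I^-(aq)]^6).
Isolating [I^-(aq)] in Q = 10^{13.885} yields log [I^-(aq)] = −1.584, i.e. 0.026 M.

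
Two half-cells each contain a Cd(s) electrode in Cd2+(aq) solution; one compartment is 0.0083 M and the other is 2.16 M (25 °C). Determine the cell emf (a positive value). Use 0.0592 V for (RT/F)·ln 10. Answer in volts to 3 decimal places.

0.071 V

For a concentration cell E°cell = 0, since both electrodes use the same couple.
The compartment with the higher Cd2+(aq) concentration (2.16 M) acts as the cathode; ions are reduced there and produced at the dilute (0.0083 M) anode.
With n = 2, Ecell = −(0.0592/2)·log([dilute]/[conc]) = −(0.0592/2)·log(0.0083/2.16) = +0.071 V.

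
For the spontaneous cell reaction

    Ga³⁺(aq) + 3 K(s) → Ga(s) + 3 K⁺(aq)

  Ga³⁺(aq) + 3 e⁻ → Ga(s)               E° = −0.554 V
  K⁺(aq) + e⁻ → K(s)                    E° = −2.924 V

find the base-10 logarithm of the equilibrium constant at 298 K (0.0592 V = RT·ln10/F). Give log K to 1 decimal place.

log K = 120.1

The Ga³⁺/Ga couple is reduced (cathode); E°cell = −0.554 − (−2.924) = +2.370 V with n = 3.
At equilibrium E = 0, so log K = nE°cell / 0.0592 = (3)(+2.370) / 0.0592 = 120.1.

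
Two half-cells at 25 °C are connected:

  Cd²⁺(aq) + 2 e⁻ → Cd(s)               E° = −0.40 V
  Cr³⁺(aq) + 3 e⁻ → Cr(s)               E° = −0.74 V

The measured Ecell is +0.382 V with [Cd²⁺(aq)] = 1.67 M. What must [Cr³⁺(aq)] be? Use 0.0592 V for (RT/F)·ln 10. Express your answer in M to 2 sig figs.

0.016 M

With Cd²⁺/Cd at the cathode and Cr³⁺/Cr at the anode, E°cell = −0.40 − (−0.74) = +0.34 V (n = 6).
Rearranging E = E° − (0.0592/n)·log Q gives log Q = 6(+0.34 − (+0.382))/0.0592 = −4.257.
For 3 Cd²⁺(aq) + 2 Cr(s) → 3 Cd(s) + 2 Cr³⁺(aq), the reaction quotient is Q = [Cr³⁺(aq)]^2 / [Cd²⁺(aq)]^3.
Isolating [Cr³⁺(aq)] in Q = 10^{−4.257} yields log [Cr³⁺(aq)] = −1.794, i.e. 0.016 M.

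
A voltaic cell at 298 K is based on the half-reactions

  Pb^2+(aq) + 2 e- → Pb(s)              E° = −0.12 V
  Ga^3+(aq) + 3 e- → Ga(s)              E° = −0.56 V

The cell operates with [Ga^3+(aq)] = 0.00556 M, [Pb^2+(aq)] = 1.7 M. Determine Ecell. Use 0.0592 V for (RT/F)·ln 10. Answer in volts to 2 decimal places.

The Pb²⁺/Pb couple has the more positive E°, so it is the cathode; Ga³⁺/Ga is the anode.
The standard potential is −0.12 − (−0.56) = +0.44 V and the balanced reaction transfers n = 6 electrons.
For the overall reaction 3 Pb^2+(aq) + 2 Ga(s) → 3 Pb(s) + 2 Ga^3+(aq), Q = [Ga^3+(aq)]^2 / [Pb^2+(aq)]^3 = 6.29×10^−6, giving log Q = −5.201.
E = E° − (0.0592/n)·log Q = +0.44 − (0.0592/6)(−5.201) = +0.49 V.

+0.49 V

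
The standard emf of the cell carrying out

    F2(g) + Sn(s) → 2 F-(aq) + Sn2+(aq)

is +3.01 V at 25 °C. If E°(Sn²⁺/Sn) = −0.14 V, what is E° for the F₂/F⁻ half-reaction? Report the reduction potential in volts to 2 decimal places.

+2.87 V

In the reaction as written the F₂/F⁻ couple is reduced (cathode) and Sn²⁺/Sn is oxidized (anode), so E°cell = E°(F₂/F⁻) − E°(Sn²⁺/Sn).
E°(F₂/F⁻) = E°cell + E°(anode) = +3.01 + (−0.14) = +2.87 V.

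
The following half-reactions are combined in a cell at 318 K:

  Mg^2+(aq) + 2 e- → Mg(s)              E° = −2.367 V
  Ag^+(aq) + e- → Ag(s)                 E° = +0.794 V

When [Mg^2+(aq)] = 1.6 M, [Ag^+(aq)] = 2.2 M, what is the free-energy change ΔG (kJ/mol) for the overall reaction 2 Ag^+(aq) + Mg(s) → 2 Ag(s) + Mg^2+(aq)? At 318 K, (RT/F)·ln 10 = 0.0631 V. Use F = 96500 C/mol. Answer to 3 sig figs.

E°cell = +0.794 − (−2.367) = +3.161 V; the balanced reaction transfers n = 2 electrons.
The reaction quotient is [Mg^2+(aq)] / [Ag^+(aq)]^2 = 0.331; by Nernst, E = +3.161 − (0.0631/2)(−0.481) = +3.1762 V.
Then ΔG = −nFE = −2 × 96500 × +3.1762 J/mol = −613 kJ/mol.

−613 kJ/mol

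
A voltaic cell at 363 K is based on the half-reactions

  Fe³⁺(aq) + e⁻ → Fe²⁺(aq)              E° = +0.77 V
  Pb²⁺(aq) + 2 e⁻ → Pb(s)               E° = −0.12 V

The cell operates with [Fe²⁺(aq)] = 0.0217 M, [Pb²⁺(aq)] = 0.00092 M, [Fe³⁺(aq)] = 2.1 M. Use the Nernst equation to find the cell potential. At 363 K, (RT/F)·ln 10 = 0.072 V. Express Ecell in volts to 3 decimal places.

The Fe³⁺/Fe²⁺ couple has the more positive E°, so it is the cathode; Pb²⁺/Pb is the anode.
E°cell = +0.77 − (−0.12) = +0.89 V, with n = 2 electrons transferred.
The balanced reaction is 2 Fe³⁺(aq) + Pb(s) → 2 Fe²⁺(aq) + Pb²⁺(aq), so Q = ([Fe²⁺(aq)]^2·[Pb²⁺(aq)]) / [Fe³⁺(aq)]^2 = 9.82×10^−8 and log Q = −7.008.
E = E° − (0.072/n)·log Q = +0.89 − (0.072/2)(−7.008) = +1.142 V.

+1.142 V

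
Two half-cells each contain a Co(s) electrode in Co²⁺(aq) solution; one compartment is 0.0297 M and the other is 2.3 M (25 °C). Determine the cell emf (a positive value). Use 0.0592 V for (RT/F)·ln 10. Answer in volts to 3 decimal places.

0.056 V

For a concentration cell E°cell = 0, since both electrodes use the same couple.
The compartment with the higher Co²⁺(aq) concentration (2.3 M) acts as the cathode; ions are reduced there and produced at the dilute (0.0297 M) anode.
With n = 2, Ecell = −(0.0592/2)·log([dilute]/[conc]) = −(0.0592/2)·log(0.0297/2.3) = +0.056 V.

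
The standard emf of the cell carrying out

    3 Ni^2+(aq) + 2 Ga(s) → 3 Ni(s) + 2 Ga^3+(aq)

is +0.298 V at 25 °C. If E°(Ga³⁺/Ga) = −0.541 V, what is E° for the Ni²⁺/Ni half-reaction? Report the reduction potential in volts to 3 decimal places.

−0.243 V

In the reaction as written the Ni²⁺/Ni couple is reduced (cathode) and Ga³⁺/Ga is oxidized (anode), so E°cell = E°(Ni²⁺/Ni) − E°(Ga³⁺/Ga).
E°(Ni²⁺/Ni) = E°cell + E°(anode) = +0.298 + (−0.541) = −0.243 V.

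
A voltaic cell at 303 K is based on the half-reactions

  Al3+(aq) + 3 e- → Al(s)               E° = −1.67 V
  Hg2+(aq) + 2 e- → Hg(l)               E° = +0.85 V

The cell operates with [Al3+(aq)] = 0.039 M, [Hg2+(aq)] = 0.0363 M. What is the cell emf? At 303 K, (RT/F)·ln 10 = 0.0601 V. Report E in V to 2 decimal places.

Since E°(Hg²⁺/Hg) > E°(Al³⁺/Al), Hg²⁺/Hg serves as the cathode.
E°cell = +0.85 − (−1.67) = +2.52 V, with n = 6 electrons transferred.
For the overall reaction 3 Hg2+(aq) + 2 Al(s) → 3 Hg(l) + 2 Al3+(aq), Q = [Al3+(aq)]^2 / [Hg2+(aq)]^3 = 31.8, giving log Q = 1.502.
Applying E = E° − (RT ln10/nF)·log Q gives +2.52 − (0.0601/6)(1.502) = +2.50 V.

+2.50 V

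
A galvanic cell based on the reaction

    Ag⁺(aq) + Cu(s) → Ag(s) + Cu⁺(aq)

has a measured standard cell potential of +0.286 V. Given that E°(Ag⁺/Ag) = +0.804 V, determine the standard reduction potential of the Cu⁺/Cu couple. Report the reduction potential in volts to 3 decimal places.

In the reaction as written the Ag⁺/Ag couple is reduced (cathode) and Cu⁺/Cu is oxidized (anode), so E°cell = E°(Ag⁺/Ag) − E°(Cu⁺/Cu).
E°(Cu⁺/Cu) = E°(cathode) − E°cell = +0.804 − (+0.286) = +0.518 V.

+0.518 V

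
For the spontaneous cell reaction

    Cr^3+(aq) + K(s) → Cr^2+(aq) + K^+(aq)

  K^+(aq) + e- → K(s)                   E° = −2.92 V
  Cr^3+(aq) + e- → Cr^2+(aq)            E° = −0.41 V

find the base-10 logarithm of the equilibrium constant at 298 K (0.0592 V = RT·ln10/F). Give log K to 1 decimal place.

log K = 42.4

The Cr³⁺/Cr²⁺ couple is reduced (cathode); E°cell = −0.41 − (−2.92) = +2.51 V with n = 1.
At equilibrium E = 0, so log K = nE°cell / 0.0592 = (1)(+2.51) / 0.0592 = 42.4.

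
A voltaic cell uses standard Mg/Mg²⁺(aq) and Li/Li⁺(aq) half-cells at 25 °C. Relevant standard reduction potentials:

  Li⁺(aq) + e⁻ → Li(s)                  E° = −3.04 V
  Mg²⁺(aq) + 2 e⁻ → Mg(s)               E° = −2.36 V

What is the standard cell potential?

+0.68 V

Of the two couples in this cell, the one with the more positive reduction potential is reduced at the cathode: here that is Mg²⁺/Mg (−2.36 V); Li⁺/Li (−3.04 V) is the anode.
E°cell = E°(cathode) − E°(anode) = −2.36 − (−3.04) = +0.68 V.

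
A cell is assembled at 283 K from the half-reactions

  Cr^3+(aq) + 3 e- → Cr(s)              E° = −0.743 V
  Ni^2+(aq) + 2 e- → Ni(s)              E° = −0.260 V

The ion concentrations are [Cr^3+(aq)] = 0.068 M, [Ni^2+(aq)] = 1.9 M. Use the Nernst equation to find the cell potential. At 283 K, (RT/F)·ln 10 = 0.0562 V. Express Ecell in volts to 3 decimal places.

Since E°(Ni²⁺/Ni) > E°(Cr³⁺/Cr), Ni²⁺/Ni serves as the cathode.
The standard potential is −0.260 − (−0.743) = +0.483 V and the balanced reaction transfers n = 6 electrons.
For the overall reaction 3 Ni^2+(aq) + 2 Cr(s) → 3 Ni(s) + 2 Cr^3+(aq), Q = [Cr^3+(aq)]^2 / [Ni^2+(aq)]^3 = 0.000674, giving log Q = −3.171.
E = E° − (0.0562/n)·log Q = +0.483 − (0.0562/6)(−3.171) = +0.513 V.

+0.513 V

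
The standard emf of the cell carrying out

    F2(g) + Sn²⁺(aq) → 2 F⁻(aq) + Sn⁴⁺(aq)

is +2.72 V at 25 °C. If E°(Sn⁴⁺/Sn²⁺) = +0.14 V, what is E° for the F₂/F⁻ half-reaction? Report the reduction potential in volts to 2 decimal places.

+2.86 V

In the reaction as written the F₂/F⁻ couple is reduced (cathode) and Sn⁴⁺/Sn²⁺ is oxidized (anode), so E°cell = E°(F₂/F⁻) − E°(Sn⁴⁺/Sn²⁺).
E°(F₂/F⁻) = E°cell + E°(anode) = +2.72 + (+0.14) = +2.86 V.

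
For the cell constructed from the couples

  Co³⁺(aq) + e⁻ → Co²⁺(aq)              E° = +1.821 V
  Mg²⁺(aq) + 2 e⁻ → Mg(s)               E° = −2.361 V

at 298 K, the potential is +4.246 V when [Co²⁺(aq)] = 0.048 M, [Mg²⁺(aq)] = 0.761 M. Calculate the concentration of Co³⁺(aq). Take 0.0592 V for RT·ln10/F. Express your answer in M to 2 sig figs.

Co³⁺/Co²⁺ is the cathode (higher E°); E°cell = +1.821 − (−2.361) = +4.182 V with n = 2.
Rearranging E = E° − (0.0592/n)·log Q gives log Q = 2(+4.182 − (+4.246))/0.0592 = −2.162.
Balancing electrons gives 2 Co³⁺(aq) + Mg(s) → 2 Co²⁺(aq) + Mg²⁺(aq); thus Q = ([Co²⁺(aq)]^2·[Mg²⁺(aq)]) / [Co³⁺(aq)]^2.
Isolating [Co³⁺(aq)] in Q = 10^{−2.162} yields log [Co³⁺(aq)] = −0.297, i.e. 0.50 M.

0.50 M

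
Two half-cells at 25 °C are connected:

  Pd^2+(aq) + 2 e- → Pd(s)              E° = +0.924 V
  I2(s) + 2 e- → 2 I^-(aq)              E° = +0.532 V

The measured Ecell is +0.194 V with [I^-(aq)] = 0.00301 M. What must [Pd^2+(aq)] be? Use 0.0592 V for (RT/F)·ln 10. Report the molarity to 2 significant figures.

The Pd²⁺/Pd couple has the larger reduction potential, so it is the cathode: E°cell = +0.924 − (+0.532) = +0.392 V and n = 2.
Since E = E° − (0.0592/n)·log Q, log Q = n(E° − E)/0.0592 = 6.689.
For Pd^2+(aq) + 2 I^-(aq) → Pd(s) + I2(s), the reaction quotient is Q = 1 / ([Pd^2+(aq)]·[I^-(aq)]^2).
Solving for the unknown gives log [Pd^2+(aq)] = −1.646, so [Pd^2+(aq)] ≈ 0.023 M.

0.023 M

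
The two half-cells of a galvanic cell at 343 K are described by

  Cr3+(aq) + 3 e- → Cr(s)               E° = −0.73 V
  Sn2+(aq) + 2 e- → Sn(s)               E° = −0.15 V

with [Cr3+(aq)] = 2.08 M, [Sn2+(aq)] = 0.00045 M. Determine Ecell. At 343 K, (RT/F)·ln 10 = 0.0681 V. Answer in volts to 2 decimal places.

Sn²⁺/Sn is reduced (cathode, E° = −0.15 V) and Cr³⁺/Cr is oxidized (anode).
E°cell = −0.15 − (−0.73) = +0.58 V, with n = 6 electrons transferred.
For the overall reaction 3 Sn2+(aq) + 2 Cr(s) → 3 Sn(s) + 2 Cr3+(aq), Q = [Cr3+(aq)]^2 / [Sn2+(aq)]^3 = 4.75×10^10, giving log Q = 10.676.
E = E° − (0.0681/n)·log Q = +0.58 − (0.0681/6)(10.676) = +0.46 V.

+0.46 V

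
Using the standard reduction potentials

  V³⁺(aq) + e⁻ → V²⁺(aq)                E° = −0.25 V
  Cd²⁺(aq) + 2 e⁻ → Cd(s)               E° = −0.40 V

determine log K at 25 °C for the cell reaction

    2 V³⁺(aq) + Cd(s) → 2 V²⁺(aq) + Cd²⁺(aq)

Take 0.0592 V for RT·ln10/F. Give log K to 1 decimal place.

log K = 5.1

The V³⁺/V²⁺ couple is reduced (cathode); E°cell = −0.25 − (−0.40) = +0.15 V with n = 2.
At equilibrium E = 0, so log K = nE°cell / 0.0592 = (2)(+0.15) / 0.0592 = 5.1.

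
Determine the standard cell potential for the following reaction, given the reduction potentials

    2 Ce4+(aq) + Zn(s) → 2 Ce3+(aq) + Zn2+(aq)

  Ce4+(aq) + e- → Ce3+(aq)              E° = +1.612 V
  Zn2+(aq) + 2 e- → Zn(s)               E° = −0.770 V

+2.382 V

In the reaction as written, Ce4+(aq) is reduced (cathode) and Zn2+(aq) is produced by oxidation at the anode.
E°cell = E°(cathode) − E°(anode) = +1.612 − (−0.770) = +2.382 V.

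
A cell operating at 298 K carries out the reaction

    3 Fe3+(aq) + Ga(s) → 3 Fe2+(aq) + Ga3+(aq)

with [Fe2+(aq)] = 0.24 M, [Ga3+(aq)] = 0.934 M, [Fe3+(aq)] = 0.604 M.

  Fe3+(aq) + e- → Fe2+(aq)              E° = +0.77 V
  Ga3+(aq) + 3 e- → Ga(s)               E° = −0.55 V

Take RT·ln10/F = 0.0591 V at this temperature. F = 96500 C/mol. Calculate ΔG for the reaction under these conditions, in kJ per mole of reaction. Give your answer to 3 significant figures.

The standard cell potential is +0.77 − (−0.55) = +1.32 V, with n = 3 electrons in the balanced equation.
Q = ([Fe2+(aq)]^3·[Ga3+(aq)]) / [Fe3+(aq)]^3 = 0.0586, so log Q = −1.232 and E = +1.32 − (0.0591/3)(−1.232) = +1.3443 V.
Finally ΔG = −nFE = −(3)(96500 C/mol)(+1.3443 V) = −389 kJ/mol.

−389 kJ/mol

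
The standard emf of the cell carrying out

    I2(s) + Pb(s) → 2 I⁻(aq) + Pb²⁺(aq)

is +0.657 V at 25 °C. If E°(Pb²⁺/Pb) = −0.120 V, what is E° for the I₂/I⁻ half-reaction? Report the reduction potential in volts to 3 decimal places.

In the reaction as written the I₂/I⁻ couple is reduced (cathode) and Pb²⁺/Pb is oxidized (anode), so E°cell = E°(I₂/I⁻) − E°(Pb²⁺/Pb).
E°(I₂/I⁻) = E°cell + E°(anode) = +0.657 + (−0.120) = +0.537 V.

+0.537 V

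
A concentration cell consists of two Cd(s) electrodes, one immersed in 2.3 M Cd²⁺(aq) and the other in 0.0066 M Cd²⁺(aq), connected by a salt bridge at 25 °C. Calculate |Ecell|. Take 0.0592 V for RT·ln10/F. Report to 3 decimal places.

For a concentration cell E°cell = 0, since both electrodes use the same couple.
The compartment with the higher Cd²⁺(aq) concentration (2.3 M) acts as the cathode; ions are reduced there and produced at the dilute (0.0066 M) anode.
With n = 2, Ecell = −(0.0592/2)·log([dilute]/[conc]) = −(0.0592/2)·log(0.0066/2.3) = +0.075 V.

0.075 V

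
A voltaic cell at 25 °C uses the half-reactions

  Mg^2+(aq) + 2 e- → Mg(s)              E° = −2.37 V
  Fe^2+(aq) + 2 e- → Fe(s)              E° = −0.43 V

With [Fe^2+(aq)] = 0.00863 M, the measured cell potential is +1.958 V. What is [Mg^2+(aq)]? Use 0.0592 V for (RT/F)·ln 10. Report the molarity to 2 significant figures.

Fe²⁺/Fe is the cathode (higher E°); E°cell = −0.43 − (−2.37) = +1.94 V with n = 2.
Rearranging E = E° − (0.0592/n)·log Q gives log Q = 2(+1.94 − (+1.958))/0.0592 = −0.608.
The balanced reaction is Fe^2+(aq) + Mg(s) → Fe(s) + Mg^2+(aq), so Q = [Mg^2+(aq)] / [Fe^2+(aq)].
Isolating [Mg^2+(aq)] in Q = 10^{−0.608} yields log [Mg^2+(aq)] = −2.672, i.e. 0.0021 M.

0.0021 M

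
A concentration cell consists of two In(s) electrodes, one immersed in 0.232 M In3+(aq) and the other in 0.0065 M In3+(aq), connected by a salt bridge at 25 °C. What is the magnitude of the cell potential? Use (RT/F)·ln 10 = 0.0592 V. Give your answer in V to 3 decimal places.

0.031 V

For a concentration cell E°cell = 0, since both electrodes use the same couple.
The compartment with the higher In3+(aq) concentration (0.232 M) acts as the cathode; ions are reduced there and produced at the dilute (0.0065 M) anode.
With n = 3, Ecell = −(0.0592/3)·log([dilute]/[conc]) = −(0.0592/3)·log(0.0065/0.232) = +0.031 V.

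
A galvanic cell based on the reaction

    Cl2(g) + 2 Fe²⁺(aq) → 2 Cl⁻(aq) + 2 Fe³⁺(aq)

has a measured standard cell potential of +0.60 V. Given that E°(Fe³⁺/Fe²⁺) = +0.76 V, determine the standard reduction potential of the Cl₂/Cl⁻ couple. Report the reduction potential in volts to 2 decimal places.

+1.36 V

In the reaction as written the Cl₂/Cl⁻ couple is reduced (cathode) and Fe³⁺/Fe²⁺ is oxidized (anode), so E°cell = E°(Cl₂/Cl⁻) − E°(Fe³⁺/Fe²⁺).
E°(Cl₂/Cl⁻) = E°cell + E°(anode) = +0.60 + (+0.76) = +1.36 V.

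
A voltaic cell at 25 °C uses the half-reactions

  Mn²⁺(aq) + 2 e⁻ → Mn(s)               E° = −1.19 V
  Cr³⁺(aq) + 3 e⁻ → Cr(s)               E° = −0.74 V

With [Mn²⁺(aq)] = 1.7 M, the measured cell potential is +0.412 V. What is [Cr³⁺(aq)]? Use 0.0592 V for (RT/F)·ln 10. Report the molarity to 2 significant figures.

0.026 M

With Cr³⁺/Cr at the cathode and Mn²⁺/Mn at the anode, E°cell = −0.74 − (−1.19) = +0.45 V (n = 6).
From the Nernst equation, log Q = n(E° − E)/0.0592 = 6·(+0.45 − (+0.412))/0.0592 = 3.851.
For 2 Cr³⁺(aq) + 3 Mn(s) → 2 Cr(s) + 3 Mn²⁺(aq), the reaction quotient is Q = [Mn²⁺(aq)]^3 / [Cr³⁺(aq)]^2.
Isolating [Cr³⁺(aq)] in Q = 10^{3.851} yields log [Cr³⁺(aq)] = −1.580, i.e. 0.026 M.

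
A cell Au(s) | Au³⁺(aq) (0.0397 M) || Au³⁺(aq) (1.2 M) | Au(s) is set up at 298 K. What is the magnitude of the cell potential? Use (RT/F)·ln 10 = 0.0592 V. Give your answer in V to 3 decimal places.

For a concentration cell E°cell = 0, since both electrodes use the same couple.
The compartment with the higher Au³⁺(aq) concentration (1.2 M) acts as the cathode; ions are reduced there and produced at the dilute (0.0397 M) anode.
With n = 3, Ecell = −(0.0592/3)·log([dilute]/[conc]) = −(0.0592/3)·log(0.0397/1.2) = +0.029 V.

0.029 V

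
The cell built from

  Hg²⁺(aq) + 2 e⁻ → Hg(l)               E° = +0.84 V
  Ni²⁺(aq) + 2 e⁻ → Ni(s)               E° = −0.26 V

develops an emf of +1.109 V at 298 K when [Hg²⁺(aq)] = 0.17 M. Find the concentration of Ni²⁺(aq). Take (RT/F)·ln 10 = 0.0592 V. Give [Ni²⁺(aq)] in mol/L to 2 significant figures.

0.084 M

With Hg²⁺/Hg at the cathode and Ni²⁺/Ni at the anode, E°cell = +0.84 − (−0.26) = +1.10 V (n = 2).
Rearranging E = E° − (0.0592/n)·log Q gives log Q = 2(+1.10 − (+1.109))/0.0592 = −0.304.
For Hg²⁺(aq) + Ni(s) → Hg(l) + Ni²⁺(aq), the reaction quotient is Q = [Ni²⁺(aq)] / [Hg²⁺(aq)].
Substituting the known concentrations and solving, log [Ni²⁺(aq)] = −1.074 and [Ni²⁺(aq)] = 0.084 M.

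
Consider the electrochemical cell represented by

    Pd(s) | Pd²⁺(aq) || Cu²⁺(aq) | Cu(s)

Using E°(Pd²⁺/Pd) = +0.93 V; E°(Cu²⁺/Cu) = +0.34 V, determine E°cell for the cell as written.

−0.59 V

By convention the left-hand electrode in cell notation is the anode (oxidation) and the right-hand electrode is the cathode (reduction).
E°cell = E°(right) − E°(left) = +0.34 − (+0.93) = −0.59 V.
The negative sign shows that, as written, the cell would require an external voltage to drive the reaction.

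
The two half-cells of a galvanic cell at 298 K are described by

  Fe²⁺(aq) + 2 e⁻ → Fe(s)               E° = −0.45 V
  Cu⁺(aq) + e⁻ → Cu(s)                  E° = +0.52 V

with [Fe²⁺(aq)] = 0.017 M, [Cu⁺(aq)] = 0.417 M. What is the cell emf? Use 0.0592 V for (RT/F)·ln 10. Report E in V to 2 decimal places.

+1.00 V

Cu⁺/Cu is reduced (cathode, E° = +0.52 V) and Fe²⁺/Fe is oxidized (anode).
The standard potential is +0.52 − (−0.45) = +0.97 V and the balanced reaction transfers n = 2 electrons.
For the overall reaction 2 Cu⁺(aq) + Fe(s) → 2 Cu(s) + Fe²⁺(aq), Q = [Fe²⁺(aq)] / [Cu⁺(aq)]^2 = 0.0978, giving log Q = −1.010.
E = E° − (0.0592/n)·log Q = +0.97 − (0.0592/2)(−1.010) = +1.00 V.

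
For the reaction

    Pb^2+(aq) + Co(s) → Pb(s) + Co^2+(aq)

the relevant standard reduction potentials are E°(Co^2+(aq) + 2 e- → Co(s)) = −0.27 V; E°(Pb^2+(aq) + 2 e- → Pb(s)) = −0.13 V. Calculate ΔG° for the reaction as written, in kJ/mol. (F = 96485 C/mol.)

In the reaction as written Pb^2+(aq) is reduced, so the Pb²⁺/Pb couple is the cathode and Co²⁺/Co is the anode.
E°cell = −0.13 − (−0.27) = +0.14 V; balancing electrons gives n = 2.
ΔG° = −nFE°cell = −(2)(96485)(+0.14) J/mol = −27.0 kJ/mol.

−27.0 kJ/mol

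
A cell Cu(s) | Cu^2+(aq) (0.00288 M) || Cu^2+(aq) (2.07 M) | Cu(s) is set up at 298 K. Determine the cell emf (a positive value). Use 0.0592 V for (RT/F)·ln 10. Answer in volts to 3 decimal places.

0.085 V

For a concentration cell E°cell = 0, since both electrodes use the same couple.
The compartment with the higher Cu^2+(aq) concentration (2.07 M) acts as the cathode; ions are reduced there and produced at the dilute (0.00288 M) anode.
With n = 2, Ecell = −(0.0592/2)·log([dilute]/[conc]) = −(0.0592/2)·log(0.00288/2.07) = +0.085 V.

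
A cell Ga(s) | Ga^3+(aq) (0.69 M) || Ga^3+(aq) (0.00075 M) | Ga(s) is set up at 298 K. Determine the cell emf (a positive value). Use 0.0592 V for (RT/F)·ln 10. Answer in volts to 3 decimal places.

For a concentration cell E°cell = 0, since both electrodes use the same couple.
The compartment with the higher Ga^3+(aq) concentration (0.69 M) acts as the cathode; ions are reduced there and produced at the dilute (0.00075 M) anode.
With n = 3, Ecell = −(0.0592/3)·log([dilute]/[conc]) = −(0.0592/3)·log(0.00075/0.69) = +0.058 V.

0.058 V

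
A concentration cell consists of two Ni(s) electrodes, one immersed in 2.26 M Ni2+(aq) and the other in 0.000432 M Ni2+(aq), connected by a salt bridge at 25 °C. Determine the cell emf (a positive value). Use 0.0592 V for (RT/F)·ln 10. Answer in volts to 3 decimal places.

For a concentration cell E°cell = 0, since both electrodes use the same couple.
The compartment with the higher Ni2+(aq) concentration (2.26 M) acts as the cathode; ions are reduced there and produced at the dilute (0.000432 M) anode.
With n = 2, Ecell = −(0.0592/2)·log([dilute]/[conc]) = −(0.0592/2)·log(0.000432/2.26) = +0.110 V.

0.110 V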